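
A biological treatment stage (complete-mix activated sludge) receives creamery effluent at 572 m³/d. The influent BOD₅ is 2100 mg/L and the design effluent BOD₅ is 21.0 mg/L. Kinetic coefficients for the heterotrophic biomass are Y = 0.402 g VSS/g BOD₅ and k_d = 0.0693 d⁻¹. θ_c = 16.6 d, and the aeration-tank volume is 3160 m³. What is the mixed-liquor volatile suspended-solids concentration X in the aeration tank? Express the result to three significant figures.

X ≈ 1170 mg/L

X = Y·Q·ΔS·θ_c / [V·(1 + k_d θ_c)] = 0.402 × 572 × (2100 − 21.0) × 16.6 / [3160 × (1 + 0.0693 × 16.6)] = 1168 mg/L.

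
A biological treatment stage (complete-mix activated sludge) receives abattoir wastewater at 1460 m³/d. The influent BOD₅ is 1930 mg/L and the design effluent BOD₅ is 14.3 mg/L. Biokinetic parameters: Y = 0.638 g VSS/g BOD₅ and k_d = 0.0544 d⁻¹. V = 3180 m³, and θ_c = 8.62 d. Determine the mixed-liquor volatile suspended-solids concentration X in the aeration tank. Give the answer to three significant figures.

X ≈ 3290 mg/L

From V·X·(1 + k_d·θ_c) = Y·Q·(S₀ − S)·θ_c: X = 0.638 × 1460 × (1930 − 14.3) × 8.62 / [3180 × (1 + 0.0544 × 8.62)] = 3293 mg/L.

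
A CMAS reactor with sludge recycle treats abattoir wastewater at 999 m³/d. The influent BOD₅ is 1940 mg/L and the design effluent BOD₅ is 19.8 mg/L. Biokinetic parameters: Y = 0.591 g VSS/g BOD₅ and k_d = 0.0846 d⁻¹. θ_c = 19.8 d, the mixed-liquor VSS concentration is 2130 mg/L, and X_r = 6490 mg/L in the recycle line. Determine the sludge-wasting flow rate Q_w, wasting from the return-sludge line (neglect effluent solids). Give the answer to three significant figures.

Q_w ≈ 65.3 m³/d

Steady-state biomass mass balance: V·X·(1 + k_d·θ_c) = Y·Q·(S₀ − S)·θ_c, so V = 0.591 × 999 × (1940 − 19.8) × 19.8 / [2130 × (1 + 0.0846 × 19.8)] = 2.24×10^7 / 5698 = 3940 m³.
Wasting from the return line (neglecting effluent solids): Q_w = V·X / (θ_c·X_r) = 3940 × 2130 / (19.8 × 6490) = 65.30 m³/d.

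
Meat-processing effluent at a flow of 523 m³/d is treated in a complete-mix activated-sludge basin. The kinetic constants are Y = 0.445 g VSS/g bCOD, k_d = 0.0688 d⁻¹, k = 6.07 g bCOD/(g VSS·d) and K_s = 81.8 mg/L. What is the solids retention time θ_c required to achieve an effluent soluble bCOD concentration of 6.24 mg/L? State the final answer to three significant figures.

θ_c ≈ 8.15 d

At the target effluent, Y k S/(K_s+S) = 0.445×6.07×6.24/88.04 = 0.1914 d⁻¹.
1/θ_c = 0.1914 − 0.0688 = 0.1226 d⁻¹, so θ_c = 8.153 d.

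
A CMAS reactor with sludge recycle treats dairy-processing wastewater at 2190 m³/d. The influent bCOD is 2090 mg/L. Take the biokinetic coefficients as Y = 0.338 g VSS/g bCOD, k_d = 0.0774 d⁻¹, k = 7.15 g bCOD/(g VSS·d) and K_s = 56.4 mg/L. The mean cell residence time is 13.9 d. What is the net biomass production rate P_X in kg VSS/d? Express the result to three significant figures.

P_X ≈ 744 kg VSS/d

For a completely mixed reactor with recycle the Lawrence–McCarty relation gives S = K_s·(1 + k_d·θ_c) / [θ_c·(Y·k − k_d) − 1] = 56.4 × (1 + 0.0774 × 13.9) / [13.9 × (0.338 × 7.15 − 0.0774) − 1] = 117.1 / 31.52 = 3.715 mg/L.
Observed yield with endogenous decay: Y_obs = Y / (1 + k_d·θ_c) = 0.338 / (1 + 0.0774 × 13.9) = 0.338 / 2.076 = 0.1628 g VSS/g bCOD.
Mass of bCOD removed per day: Q(S₀ − S) = 2190 × 2086 g/m³ = 4569 kg/d.
Net biomass production P_X = Y_obs × Q·(S₀ − S) = 0.1628 × 4569 = 743.9 kg VSS/d.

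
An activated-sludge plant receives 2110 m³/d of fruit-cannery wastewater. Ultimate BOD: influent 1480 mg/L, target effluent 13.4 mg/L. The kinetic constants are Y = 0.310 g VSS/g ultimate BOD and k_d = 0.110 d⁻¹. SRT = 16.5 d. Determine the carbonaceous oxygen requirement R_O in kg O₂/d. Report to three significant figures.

The observed yield is Y_obs = Y/(1 + k_d·θ_c) = 0.310 / (1 + 0.110 × 16.5) = 0.310 / 2.815 = 0.1101 g VSS per g ultimate BOD removed.
Substrate removed = Q·(S₀ − S) = 2110 m³/d × (1480 − 13.4) g/m³ = 3.09×10^6 g/d = 3095 kg/d.
Net sludge production P_X = 0.1101 × 3095 = 340.8 kg VSS/d.
R_O = Q·ΔS − 1.42 P_X = 3095 − 483.9 = 2611 kg O₂/d.

R_O ≈ 2610 kg O₂/d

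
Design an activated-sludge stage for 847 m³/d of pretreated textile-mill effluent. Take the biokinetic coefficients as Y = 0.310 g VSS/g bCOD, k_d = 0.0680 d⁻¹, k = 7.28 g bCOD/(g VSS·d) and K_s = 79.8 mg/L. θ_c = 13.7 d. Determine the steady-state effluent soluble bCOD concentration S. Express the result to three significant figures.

S ≈ 5.32 mg/L

For a completely mixed reactor with recycle the Lawrence–McCarty relation gives S = K_s·(1 + k_d·θ_c) / [θ_c·(Y·k − k_d) − 1] = 79.8 × (1 + 0.0680 × 13.7) / [13.7 × (0.310 × 7.28 − 0.0680) − 1] = 154.1 / 28.99 = 5.318 mg/L.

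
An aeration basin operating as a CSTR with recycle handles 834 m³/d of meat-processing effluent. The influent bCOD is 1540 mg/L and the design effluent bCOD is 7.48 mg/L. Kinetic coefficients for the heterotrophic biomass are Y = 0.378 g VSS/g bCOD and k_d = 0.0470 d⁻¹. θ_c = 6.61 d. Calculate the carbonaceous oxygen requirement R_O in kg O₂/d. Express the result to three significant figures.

R_O ≈ 755 kg O₂/d

The observed yield is Y_obs = Y/(1 + k_d·θ_c) = 0.378 / (1 + 0.0470 × 6.61) = 0.378 / 1.311 = 0.2884 g VSS per g bCOD removed.
Substrate removed = Q·(S₀ − S) = 834 m³/d × (1540 − 7.48) g/m³ = 1.28×10^6 g/d = 1278 kg/d.
P_X = Y_obs·Q·(S₀ − S) = 0.2884 × 1278 = 368.6 kg VSS/d.
R_O = Q·(S₀ − S) − 1.42·P_X = 1278 − 1.42 × 368.6 = 754.7 kg O₂/d.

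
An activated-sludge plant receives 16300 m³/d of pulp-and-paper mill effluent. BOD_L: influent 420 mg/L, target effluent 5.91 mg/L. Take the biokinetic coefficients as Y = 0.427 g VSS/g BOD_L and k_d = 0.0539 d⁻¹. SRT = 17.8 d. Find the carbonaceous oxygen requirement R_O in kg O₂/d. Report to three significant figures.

R_O ≈ 4660 kg O₂/d

Observed yield with endogenous decay: Y_obs = Y / (1 + k_d·θ_c) = 0.427 / (1 + 0.0539 × 17.8) = 0.427 / 1.959 = 0.2179 g VSS/g BOD_L.
Substrate removed = Q·(S₀ − S) = 16300 m³/d × (420 − 5.91) g/m³ = 6.75×10^6 g/d = 6750 kg/d.
P_X = Y_obs·Q·(S₀ − S) = 0.2179 × 6750 = 1471 kg VSS/d.
R_O = Q·ΔS − 1.42 P_X = 6750 − 2089 = 4661 kg O₂/d.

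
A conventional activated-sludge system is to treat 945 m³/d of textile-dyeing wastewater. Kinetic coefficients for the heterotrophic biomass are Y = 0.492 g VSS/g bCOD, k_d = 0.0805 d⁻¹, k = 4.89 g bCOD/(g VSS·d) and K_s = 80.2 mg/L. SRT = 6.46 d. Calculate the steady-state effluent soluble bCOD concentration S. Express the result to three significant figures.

S ≈ 8.69 mg/L

From the Monod/SRT balance for a CMAS, S = K_s·(1+k_d θ_c)/[θ_c·(Y k − k_d) − 1] = 80.2 × (1 + 0.0805 × 6.46) / [6.46 × (0.492 × 4.89 − 0.0805) − 1] = 121.9 / 14.02 = 8.694 mg/L.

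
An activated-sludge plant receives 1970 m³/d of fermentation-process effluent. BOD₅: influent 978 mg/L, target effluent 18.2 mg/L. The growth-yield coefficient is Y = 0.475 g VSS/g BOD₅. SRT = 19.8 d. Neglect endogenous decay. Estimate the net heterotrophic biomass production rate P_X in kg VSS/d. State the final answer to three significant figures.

With endogenous decay neglected, the observed yield equals the true yield: Y_obs = Y = 0.475 g VSS/g BOD₅.
Q·(S₀ − S) = 1970 × (978 − 18.2) × 10⁻³ = 1891 kg/d removed.
Net biomass production P_X = Y_obs × Q·(S₀ − S) = 0.4750 × 1891 = 898.1 kg VSS/d.

P_X ≈ 898 kg VSS/d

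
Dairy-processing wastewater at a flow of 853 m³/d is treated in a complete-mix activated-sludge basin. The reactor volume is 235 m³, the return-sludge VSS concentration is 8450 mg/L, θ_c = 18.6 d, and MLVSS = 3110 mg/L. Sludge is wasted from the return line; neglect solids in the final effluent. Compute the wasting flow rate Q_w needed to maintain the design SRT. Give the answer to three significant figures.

Q_w ≈ 4.65 m³/d

Wasting from the return line (neglecting effluent solids): Q_w = V·X / (θ_c·X_r) = 235.0 × 3110 / (18.6 × 8450) = 4.650 m³/d.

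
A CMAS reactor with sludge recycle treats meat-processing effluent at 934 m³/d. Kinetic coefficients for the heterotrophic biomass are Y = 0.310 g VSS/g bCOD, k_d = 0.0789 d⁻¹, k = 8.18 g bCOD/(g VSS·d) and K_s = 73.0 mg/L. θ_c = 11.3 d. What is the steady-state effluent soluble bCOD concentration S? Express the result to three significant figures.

S ≈ 5.16 mg/L

From the Monod/SRT balance for a CMAS, S = K_s·(1+k_d θ_c)/[θ_c·(Y k − k_d) − 1] = 73.0 × (1 + 0.0789 × 11.3) / [11.3 × (0.310 × 8.18 − 0.0789) − 1] = 138.1 / 26.76 = 5.160 mg/L.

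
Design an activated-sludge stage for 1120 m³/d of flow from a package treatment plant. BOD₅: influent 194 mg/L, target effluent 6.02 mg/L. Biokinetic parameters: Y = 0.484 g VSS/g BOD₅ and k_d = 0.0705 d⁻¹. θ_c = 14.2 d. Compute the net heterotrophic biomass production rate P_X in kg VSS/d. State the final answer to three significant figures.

P_X ≈ 50.9 kg VSS/d

Observed yield with endogenous decay: Y_obs = Y / (1 + k_d·θ_c) = 0.484 / (1 + 0.0705 × 14.2) = 0.484 / 2.001 = 0.2419 g VSS/g BOD₅.
Substrate removed = Q·(S₀ − S) = 1120 m³/d × (194 − 6.02) g/m³ = 2.11×10^5 g/d = 210.5 kg/d.
Net biomass production P_X = Y_obs × Q·(S₀ − S) = 0.2419 × 210.5 = 50.92 kg VSS/d.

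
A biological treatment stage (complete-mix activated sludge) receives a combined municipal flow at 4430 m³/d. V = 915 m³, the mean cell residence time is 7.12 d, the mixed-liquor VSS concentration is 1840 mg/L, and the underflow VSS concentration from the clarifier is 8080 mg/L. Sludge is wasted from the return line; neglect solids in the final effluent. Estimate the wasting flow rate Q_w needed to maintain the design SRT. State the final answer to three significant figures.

θ_c = V·X/(Q_w·X_r) when wasting from the recycle, so Q_w = V·X/(θ_c·X_r) = 915.0 × 1840 / (7.12 × 8080) = 29.26 m³/d.

Q_w ≈ 29.3 m³/d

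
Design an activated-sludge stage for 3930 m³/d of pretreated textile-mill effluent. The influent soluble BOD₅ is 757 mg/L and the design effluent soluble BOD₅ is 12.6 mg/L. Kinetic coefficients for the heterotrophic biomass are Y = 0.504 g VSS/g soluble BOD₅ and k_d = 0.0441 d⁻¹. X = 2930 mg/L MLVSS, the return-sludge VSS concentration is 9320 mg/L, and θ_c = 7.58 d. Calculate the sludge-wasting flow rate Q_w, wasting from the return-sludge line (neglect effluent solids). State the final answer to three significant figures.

Q_w ≈ 119 m³/d

From the SRT design equation V = Y Q (S₀−S) θ_c / [X (1 + k_d θ_c)] = 0.504 × 3930 × (757 − 12.6) × 7.58 / [2930 × (1 + 0.0441 × 7.58)] = 1.12×10^7 / 3909 = 2859 m³.
Wasting from the return line (neglecting effluent solids): Q_w = V·X / (θ_c·X_r) = 2859 × 2930 / (7.58 × 9320) = 118.6 m³/d.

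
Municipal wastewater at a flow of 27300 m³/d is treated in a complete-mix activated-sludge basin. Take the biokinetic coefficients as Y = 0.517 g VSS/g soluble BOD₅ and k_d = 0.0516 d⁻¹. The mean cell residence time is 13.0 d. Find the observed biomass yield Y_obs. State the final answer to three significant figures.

Observed yield with endogenous decay: Y_obs = Y / (1 + k_d·θ_c) = 0.517 / (1 + 0.0516 × 13.0) = 0.517 / 1.671 = 0.3094 g VSS/g soluble BOD₅.

Y_obs ≈ 0.309 g VSS/g soluble BOD₅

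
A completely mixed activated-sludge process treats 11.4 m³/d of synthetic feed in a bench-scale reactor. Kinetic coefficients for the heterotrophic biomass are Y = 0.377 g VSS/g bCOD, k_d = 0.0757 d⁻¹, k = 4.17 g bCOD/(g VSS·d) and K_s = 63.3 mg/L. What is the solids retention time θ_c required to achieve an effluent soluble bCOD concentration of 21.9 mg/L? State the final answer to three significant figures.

At the target effluent, Y k S/(K_s+S) = 0.377×4.17×21.9/85.20 = 0.4041 d⁻¹.
Then 1/θ_c = μ − k_d = 0.4041 − 0.0757 = 0.3284 d⁻¹, giving θ_c = 3.045 d.

θ_c ≈ 3.05 d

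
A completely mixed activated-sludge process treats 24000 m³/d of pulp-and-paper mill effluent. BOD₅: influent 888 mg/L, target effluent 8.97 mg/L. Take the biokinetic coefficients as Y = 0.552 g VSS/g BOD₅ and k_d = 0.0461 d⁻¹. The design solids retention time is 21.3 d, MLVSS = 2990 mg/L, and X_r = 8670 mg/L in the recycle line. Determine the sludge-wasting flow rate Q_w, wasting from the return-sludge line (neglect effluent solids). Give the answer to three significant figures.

From the SRT design equation V = Y Q (S₀−S) θ_c / [X (1 + k_d θ_c)] = 0.552 × 24000 × (888 − 8.97) × 21.3 / [2990 × (1 + 0.0461 × 21.3)] = 2.48×10^8 / 5926 = 41858 m³.
Wasting from the return line (neglecting effluent solids): Q_w = V·X / (θ_c·X_r) = 41858 × 2990 / (21.3 × 8670) = 677.7 m³/d.

Q_w ≈ 678 m³/d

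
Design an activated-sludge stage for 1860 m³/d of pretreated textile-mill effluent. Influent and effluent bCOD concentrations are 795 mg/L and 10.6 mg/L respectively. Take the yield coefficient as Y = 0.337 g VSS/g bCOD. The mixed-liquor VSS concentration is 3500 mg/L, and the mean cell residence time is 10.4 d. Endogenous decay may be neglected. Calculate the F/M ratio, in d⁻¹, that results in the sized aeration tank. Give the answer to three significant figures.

Biomass mass balance (decay neglected): V·X = Y·Q·(S₀ − S)·θ_c, so V = 0.337 × 1860 × (795 − 10.6) × 10.4 / 3500 = 1461 m³.
F/M = Q·S₀ / (V·X) = 1860 × 795 / (1461 × 3500) = 0.2892 g bCOD·(g VSS·d)⁻¹.

F/M ≈ 0.289 d⁻¹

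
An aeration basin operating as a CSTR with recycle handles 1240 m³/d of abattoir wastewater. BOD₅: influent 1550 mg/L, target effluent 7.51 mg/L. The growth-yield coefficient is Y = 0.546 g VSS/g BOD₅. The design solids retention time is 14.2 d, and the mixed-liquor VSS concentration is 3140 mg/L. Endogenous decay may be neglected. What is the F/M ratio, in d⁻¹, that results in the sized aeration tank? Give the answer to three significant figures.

V·X = Y·Q·ΔS·θ_c gives V = 0.546 × 1240 × (1550 − 7.51) × 14.2 / 3140 = 4723 m³.
F/M = Q·S₀ / (V·X) = 1240 × 1550 / (4723 × 3140) = 0.1296 g BOD₅·(g VSS·d)⁻¹.

F/M ≈ 0.130 d⁻¹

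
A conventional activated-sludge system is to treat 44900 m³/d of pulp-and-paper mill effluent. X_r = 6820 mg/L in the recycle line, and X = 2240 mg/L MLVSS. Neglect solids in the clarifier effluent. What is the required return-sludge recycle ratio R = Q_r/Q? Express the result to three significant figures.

Mass balance around the secondary clarifier (neglecting effluent solids): R = X / (X_r − X) = 2240 / (6820 − 2240) = 0.4891.

R ≈ 0.489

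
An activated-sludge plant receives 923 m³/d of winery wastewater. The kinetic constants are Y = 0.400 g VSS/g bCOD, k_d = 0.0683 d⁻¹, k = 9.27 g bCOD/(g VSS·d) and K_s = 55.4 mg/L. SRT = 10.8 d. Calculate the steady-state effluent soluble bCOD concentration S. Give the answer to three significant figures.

S ≈ 2.51 mg/L

From the Monod/SRT balance for a CMAS, S = K_s·(1+k_d θ_c)/[θ_c·(Y k − k_d) − 1] = 55.4 × (1 + 0.0683 × 10.8) / [10.8 × (0.400 × 9.27 − 0.0683) − 1] = 96.27 / 38.31 = 2.513 mg/L.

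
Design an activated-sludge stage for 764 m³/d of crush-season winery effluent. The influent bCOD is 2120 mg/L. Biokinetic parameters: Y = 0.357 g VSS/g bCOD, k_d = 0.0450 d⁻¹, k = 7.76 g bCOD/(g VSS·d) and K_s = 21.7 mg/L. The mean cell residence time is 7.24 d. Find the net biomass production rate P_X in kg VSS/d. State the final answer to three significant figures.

From the Monod/SRT balance for a CMAS, S = K_s·(1+k_d θ_c)/[θ_c·(Y k − k_d) − 1] = 21.7 × (1 + 0.0450 × 7.24) / [7.24 × (0.357 × 7.76 − 0.0450) − 1] = 28.77 / 18.73 = 1.536 mg/L.
The observed yield is Y_obs = Y/(1 + k_d·θ_c) = 0.357 / (1 + 0.0450 × 7.24) = 0.357 / 1.326 = 0.2693 g VSS per g bCOD removed.
ΔS = 2120 − 1.54 = 2118 mg/L, so the substrate removal rate is 764 × 2118/1000 = 1619 kg bCOD/d.
Net biomass production P_X = Y_obs × Q·(S₀ − S) = 0.2693 × 1619 = 435.8 kg VSS/d.

P_X ≈ 436 kg VSS/d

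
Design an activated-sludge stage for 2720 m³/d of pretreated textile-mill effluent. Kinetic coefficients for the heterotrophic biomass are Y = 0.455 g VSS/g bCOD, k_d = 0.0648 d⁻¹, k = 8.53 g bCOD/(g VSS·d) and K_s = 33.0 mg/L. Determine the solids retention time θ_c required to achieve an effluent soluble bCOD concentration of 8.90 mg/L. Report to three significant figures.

Specific growth rate at S = 8.90 mg/L: μ = YkS/(K_s+S) = 0.455·8.53·8.90/(33.0+8.90) = 0.8244 d⁻¹.
θ_c = 1/(μ − k_d) = 1/(0.8244 − 0.0648) = 1/0.7596 = 1.316 d.

θ_c ≈ 1.32 d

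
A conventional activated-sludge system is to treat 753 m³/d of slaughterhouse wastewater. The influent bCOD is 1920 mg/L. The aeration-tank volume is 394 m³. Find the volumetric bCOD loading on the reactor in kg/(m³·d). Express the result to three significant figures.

L_v = Q S₀ / V = 753 × 1920 × 10⁻³ / 394.0 = 3.669 kg/(m³·d).

L_v ≈ 3.67 kg bCOD/(m³·d)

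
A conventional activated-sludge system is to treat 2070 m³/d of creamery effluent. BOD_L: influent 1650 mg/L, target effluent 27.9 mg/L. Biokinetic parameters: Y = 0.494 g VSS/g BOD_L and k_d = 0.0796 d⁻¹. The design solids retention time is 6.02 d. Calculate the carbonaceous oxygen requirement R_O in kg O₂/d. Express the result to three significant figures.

R_O ≈ 1770 kg O₂/d

Observed yield with endogenous decay: Y_obs = Y / (1 + k_d·θ_c) = 0.494 / (1 + 0.0796 × 6.02) = 0.494 / 1.479 = 0.3340 g VSS/g BOD_L.
Mass of BOD_L removed per day: Q(S₀ − S) = 2070 × 1622 g/m³ = 3358 kg/d.
Biomass synthesised: P_X = Y_obs × 3358 = 1121 kg VSS/d.
R_O = Q·(S₀ − S) − 1.42·P_X = 3358 − 1.42 × 1121 = 1765 kg O₂/d.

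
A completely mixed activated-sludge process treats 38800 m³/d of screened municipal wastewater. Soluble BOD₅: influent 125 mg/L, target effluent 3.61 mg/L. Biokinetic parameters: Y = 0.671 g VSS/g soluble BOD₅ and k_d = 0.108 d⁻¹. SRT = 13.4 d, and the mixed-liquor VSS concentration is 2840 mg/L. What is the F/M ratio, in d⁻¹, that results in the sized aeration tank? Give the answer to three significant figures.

From the SRT design equation V = Y Q (S₀−S) θ_c / [X (1 + k_d θ_c)] = 0.671 × 38800 × (125 − 3.61) × 13.4 / [2840 × (1 + 0.108 × 13.4)] = 4.23×10^7 / 6950 = 6093 m³.
Food-to-microorganism ratio F/M = Q S₀ / (V X) = 38800 × 125 / (6093 × 2840) = 0.2803 d⁻¹.

F/M ≈ 0.280 d⁻¹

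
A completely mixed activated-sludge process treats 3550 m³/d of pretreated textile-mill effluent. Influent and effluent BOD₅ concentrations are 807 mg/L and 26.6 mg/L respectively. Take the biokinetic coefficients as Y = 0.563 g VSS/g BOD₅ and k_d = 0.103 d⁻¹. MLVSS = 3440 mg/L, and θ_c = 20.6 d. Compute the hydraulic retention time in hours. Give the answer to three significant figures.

From the SRT design equation V = Y Q (S₀−S) θ_c / [X (1 + k_d θ_c)] = 0.563 × 3550 × (807 − 26.6) × 20.6 / [3440 × (1 + 0.103 × 20.6)] = 3.21×10^7 / 10739 = 2992 m³.
τ = V/Q = 2992/3550 = 0.8428 d, or 20.23 h.

τ ≈ 20.2 h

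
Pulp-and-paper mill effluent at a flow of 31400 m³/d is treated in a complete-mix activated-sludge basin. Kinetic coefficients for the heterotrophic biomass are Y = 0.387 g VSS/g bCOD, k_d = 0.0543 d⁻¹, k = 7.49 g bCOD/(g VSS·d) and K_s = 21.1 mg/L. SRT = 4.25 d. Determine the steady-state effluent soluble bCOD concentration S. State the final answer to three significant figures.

S ≈ 2.34 mg/L

Effluent substrate depends only on kinetics and SRT: S = K_s(1 + k_d θ_c) / [θ_c(Yk − k_d) − 1] = 21.1 × (1 + 0.0543 × 4.25) / [4.25 × (0.387 × 7.49 − 0.0543) − 1] = 25.97 / 11.09 = 2.342 mg/L.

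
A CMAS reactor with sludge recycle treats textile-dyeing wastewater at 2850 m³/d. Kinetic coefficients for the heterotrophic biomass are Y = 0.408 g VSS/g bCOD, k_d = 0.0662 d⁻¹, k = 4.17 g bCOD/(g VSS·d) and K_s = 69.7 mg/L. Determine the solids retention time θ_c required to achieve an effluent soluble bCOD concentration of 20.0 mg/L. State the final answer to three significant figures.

From 1/θ_c = Y·k·S/(K_s + S) − k_d: Y·k·S/(K_s+S) = 0.408 × 4.17 × 20.0 / (69.7 + 20.0) = 0.3793 d⁻¹.
θ_c = 1/(μ − k_d) = 1/(0.3793 − 0.0662) = 1/0.3131 = 3.193 d.

θ_c ≈ 3.19 d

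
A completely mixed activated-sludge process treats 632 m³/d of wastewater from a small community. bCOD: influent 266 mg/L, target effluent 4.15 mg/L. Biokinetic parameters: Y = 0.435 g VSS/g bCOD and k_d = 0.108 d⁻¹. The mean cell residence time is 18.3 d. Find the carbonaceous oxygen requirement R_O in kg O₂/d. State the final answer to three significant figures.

R_O ≈ 131 kg O₂/d

The observed yield is Y_obs = Y/(1 + k_d·θ_c) = 0.435 / (1 + 0.108 × 18.3) = 0.435 / 2.976 = 0.1461 g VSS per g bCOD removed.
Mass of bCOD removed per day: Q(S₀ − S) = 632 × 261.9 g/m³ = 165.5 kg/d.
Net sludge production P_X = 0.1461 × 165.5 = 24.19 kg VSS/d.
R_O = Q·ΔS − 1.42 P_X = 165.5 − 34.34 = 131.1 kg O₂/d.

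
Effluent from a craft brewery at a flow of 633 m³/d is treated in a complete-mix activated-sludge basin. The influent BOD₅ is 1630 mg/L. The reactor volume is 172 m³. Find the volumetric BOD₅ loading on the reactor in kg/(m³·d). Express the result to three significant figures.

L_v ≈ 6.00 kg BOD₅/(m³·d)

Applied BOD₅ load per unit volume = Q·S₀/V = (633 × 1630/1000)/172.0 = 5.999 kg BOD₅·m⁻³·d⁻¹.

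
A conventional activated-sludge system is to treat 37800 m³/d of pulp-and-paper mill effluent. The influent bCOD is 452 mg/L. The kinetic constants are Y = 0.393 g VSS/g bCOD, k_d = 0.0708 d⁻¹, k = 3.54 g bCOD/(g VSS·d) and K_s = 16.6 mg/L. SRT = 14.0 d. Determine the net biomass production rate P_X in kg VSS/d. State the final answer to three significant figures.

Effluent substrate depends only on kinetics and SRT: S = K_s(1 + k_d θ_c) / [θ_c(Yk − k_d) − 1] = 16.6 × (1 + 0.0708 × 14.0) / [14.0 × (0.393 × 3.54 − 0.0708) − 1] = 33.05 / 17.49 = 1.890 mg/L.
Observed yield with endogenous decay: Y_obs = Y / (1 + k_d·θ_c) = 0.393 / (1 + 0.0708 × 14.0) = 0.393 / 1.991 = 0.1974 g VSS/g bCOD.
Q·(S₀ − S) = 37800 × (452 − 1.89) × 10⁻³ = 17014 kg/d removed.
So the net sludge growth is P_X = 0.1974 × 17014 = 3358 kg VSS/d.

P_X ≈ 3360 kg VSS/d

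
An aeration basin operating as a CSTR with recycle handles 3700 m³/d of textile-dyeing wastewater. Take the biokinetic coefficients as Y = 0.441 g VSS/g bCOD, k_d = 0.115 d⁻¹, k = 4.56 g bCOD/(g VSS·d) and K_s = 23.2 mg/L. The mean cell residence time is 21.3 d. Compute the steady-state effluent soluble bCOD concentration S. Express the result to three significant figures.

S ≈ 2.03 mg/L

Effluent substrate depends only on kinetics and SRT: S = K_s(1 + k_d θ_c) / [θ_c(Yk − k_d) − 1] = 23.2 × (1 + 0.115 × 21.3) / [21.3 × (0.441 × 4.56 − 0.115) − 1] = 80.03 / 39.38 = 2.032 mg/L.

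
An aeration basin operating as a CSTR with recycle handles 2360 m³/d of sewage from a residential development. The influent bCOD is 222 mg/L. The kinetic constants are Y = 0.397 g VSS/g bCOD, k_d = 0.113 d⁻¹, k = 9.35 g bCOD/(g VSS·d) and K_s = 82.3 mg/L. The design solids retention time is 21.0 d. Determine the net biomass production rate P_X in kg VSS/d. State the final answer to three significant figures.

From the Monod/SRT balance for a CMAS, S = K_s·(1+k_d θ_c)/[θ_c·(Y k − k_d) − 1] = 82.3 × (1 + 0.113 × 21.0) / [21.0 × (0.397 × 9.35 − 0.113) − 1] = 277.6 / 74.58 = 3.722 mg/L.
Observed yield with endogenous decay: Y_obs = Y / (1 + k_d·θ_c) = 0.397 / (1 + 0.113 × 21.0) = 0.397 / 3.373 = 0.1177 g VSS/g bCOD.
ΔS = 222 − 3.72 = 218.3 mg/L, so the substrate removal rate is 2360 × 218.3/1000 = 515.1 kg bCOD/d.
P_X = Y_obs · Q(S₀ − S) = 0.1177 × 515.1 = 60.63 kg VSS/d.

P_X ≈ 60.6 kg VSS/d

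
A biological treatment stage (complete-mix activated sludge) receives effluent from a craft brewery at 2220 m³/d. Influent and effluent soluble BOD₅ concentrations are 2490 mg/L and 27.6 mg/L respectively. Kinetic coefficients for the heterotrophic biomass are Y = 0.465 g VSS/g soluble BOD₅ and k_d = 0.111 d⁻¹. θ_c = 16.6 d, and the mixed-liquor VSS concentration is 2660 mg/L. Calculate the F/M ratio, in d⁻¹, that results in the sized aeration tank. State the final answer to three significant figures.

From the SRT design equation V = Y Q (S₀−S) θ_c / [X (1 + k_d θ_c)] = 0.465 × 2220 × (2490 − 27.6) × 16.6 / [2660 × (1 + 0.111 × 16.6)] = 4.22×10^7 / 7561 = 5581 m³.
Food-to-microorganism ratio F/M = Q S₀ / (V X) = 2220 × 2490 / (5581 × 2660) = 0.3724 d⁻¹.

F/M ≈ 0.372 d⁻¹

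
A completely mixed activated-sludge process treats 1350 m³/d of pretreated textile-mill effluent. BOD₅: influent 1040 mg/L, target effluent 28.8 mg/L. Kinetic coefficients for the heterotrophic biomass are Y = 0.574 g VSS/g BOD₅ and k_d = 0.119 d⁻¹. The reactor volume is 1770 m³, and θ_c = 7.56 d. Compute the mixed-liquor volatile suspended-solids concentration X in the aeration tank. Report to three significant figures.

X ≈ 1760 mg/L

Solving the biomass balance for X: X = Y Q (S₀−S) θ_c / [V (1+k_d θ_c)] = 0.574 × 1350 × (1040 − 28.8) × 7.56 / [1770 × (1 + 0.119 × 7.56)] = 1762 mg/L.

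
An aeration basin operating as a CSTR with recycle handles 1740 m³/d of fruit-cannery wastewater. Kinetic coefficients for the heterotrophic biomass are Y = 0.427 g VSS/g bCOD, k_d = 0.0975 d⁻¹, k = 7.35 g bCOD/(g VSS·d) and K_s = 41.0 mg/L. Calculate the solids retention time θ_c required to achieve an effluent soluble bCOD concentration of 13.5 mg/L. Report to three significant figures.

θ_c ≈ 1.47 d

From 1/θ_c = Y·k·S/(K_s + S) − k_d: Y·k·S/(K_s+S) = 0.427 × 7.35 × 13.5 / (41.0 + 13.5) = 0.7774 d⁻¹.
1/θ_c = 0.7774 − 0.0975 = 0.6799 d⁻¹, so θ_c = 1.471 d.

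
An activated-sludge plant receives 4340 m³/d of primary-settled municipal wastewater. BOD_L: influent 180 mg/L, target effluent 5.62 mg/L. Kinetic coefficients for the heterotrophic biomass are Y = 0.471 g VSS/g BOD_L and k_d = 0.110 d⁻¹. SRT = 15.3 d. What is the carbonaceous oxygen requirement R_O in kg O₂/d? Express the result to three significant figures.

R_O ≈ 568 kg O₂/d

Correct the yield for decay: Y_obs = Y/(1 + k_d θ_c) = 0.471 / (1 + 0.110 × 15.3) = 0.471 / 2.683 = 0.1755.
ΔS = 180 − 5.62 = 174.4 mg/L, so the substrate removal rate is 4340 × 174.4/1000 = 756.8 kg BOD_L/d.
Net sludge production P_X = 0.1755 × 756.8 = 132.9 kg VSS/d.
R_O = Q·ΔS − 1.42 P_X = 756.8 − 188.7 = 568.2 kg O₂/d.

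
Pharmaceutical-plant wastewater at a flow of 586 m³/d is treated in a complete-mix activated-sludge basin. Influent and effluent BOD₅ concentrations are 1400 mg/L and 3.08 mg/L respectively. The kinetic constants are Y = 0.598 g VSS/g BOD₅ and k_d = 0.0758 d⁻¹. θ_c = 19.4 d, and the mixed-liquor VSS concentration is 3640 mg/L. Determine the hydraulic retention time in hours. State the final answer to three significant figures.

From the SRT design equation V = Y Q (S₀−S) θ_c / [X (1 + k_d θ_c)] = 0.598 × 586 × (1400 − 3.08) × 19.4 / [3640 × (1 + 0.0758 × 19.4)] = 9.5×10^6 / 8993 = 1056 m³.
HRT = V/Q = 1056 m³ / 586 m³·d⁻¹ = 1.802 d × 24 = 43.25 h.

τ ≈ 43.3 h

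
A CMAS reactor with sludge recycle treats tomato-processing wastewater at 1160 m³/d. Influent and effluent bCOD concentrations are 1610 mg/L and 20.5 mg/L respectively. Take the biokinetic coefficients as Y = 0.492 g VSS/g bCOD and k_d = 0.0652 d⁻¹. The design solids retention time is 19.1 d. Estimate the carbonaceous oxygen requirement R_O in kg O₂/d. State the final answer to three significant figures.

Correct the yield for decay: Y_obs = Y/(1 + k_d θ_c) = 0.492 / (1 + 0.0652 × 19.1) = 0.492 / 2.245 = 0.2191.
Q·(S₀ − S) = 1160 × (1610 − 20.5) × 10⁻³ = 1844 kg/d removed.
Biomass synthesised: P_X = Y_obs × 1844 = 404.0 kg VSS/d.
R_O = Q·ΔS − 1.42 P_X = 1844 − 573.7 = 1270 kg O₂/d.

R_O ≈ 1270 kg O₂/d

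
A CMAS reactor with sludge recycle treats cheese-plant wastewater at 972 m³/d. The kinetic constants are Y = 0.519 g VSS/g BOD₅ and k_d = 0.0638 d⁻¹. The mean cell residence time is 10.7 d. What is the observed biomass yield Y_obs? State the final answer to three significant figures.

Correct the yield for decay: Y_obs = Y/(1 + k_d θ_c) = 0.519 / (1 + 0.0638 × 10.7) = 0.519 / 1.683 = 0.3084.

Y_obs ≈ 0.308 g VSS/g BOD₅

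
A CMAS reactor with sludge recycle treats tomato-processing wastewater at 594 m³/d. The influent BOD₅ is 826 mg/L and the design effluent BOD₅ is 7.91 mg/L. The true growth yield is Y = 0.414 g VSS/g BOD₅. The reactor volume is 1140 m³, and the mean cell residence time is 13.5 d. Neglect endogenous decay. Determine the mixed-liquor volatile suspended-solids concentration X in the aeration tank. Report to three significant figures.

X ≈ 2380 mg/L

From V·X = Y·Q·(S₀ − S)·θ_c (decay neglected): X = 0.414 × 594 × (826 − 7.91) × 13.5 / 1140 = 2382 mg/L.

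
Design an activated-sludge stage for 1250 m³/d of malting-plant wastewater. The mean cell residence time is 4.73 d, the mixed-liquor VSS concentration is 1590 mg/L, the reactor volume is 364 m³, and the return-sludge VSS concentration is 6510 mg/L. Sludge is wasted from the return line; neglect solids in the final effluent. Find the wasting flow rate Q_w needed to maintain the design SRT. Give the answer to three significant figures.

Q_w ≈ 18.8 m³/d

Q_w = (V·X)/(θ_c X_r) = 364.0 × 1590 / (4.73 × 6510) = 18.80 m³/d.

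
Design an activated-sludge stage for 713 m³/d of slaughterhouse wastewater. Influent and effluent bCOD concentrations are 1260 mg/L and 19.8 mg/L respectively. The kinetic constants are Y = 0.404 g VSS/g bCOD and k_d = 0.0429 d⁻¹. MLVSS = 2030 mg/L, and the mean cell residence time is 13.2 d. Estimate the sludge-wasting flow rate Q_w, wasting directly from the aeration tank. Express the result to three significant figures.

Steady-state biomass mass balance: V·X·(1 + k_d·θ_c) = Y·Q·(S₀ − S)·θ_c, so V = 0.404 × 713 × (1260 − 19.8) × 13.2 / [2030 × (1 + 0.0429 × 13.2)] = 4.72×10^6 / 3180 = 1483 m³.
With mixed-liquor wasting, θ_c = V/Q_w, so Q_w = V/θ_c = 1483/13.2 = 112.4 m³/d.

Q_w ≈ 112 m³/d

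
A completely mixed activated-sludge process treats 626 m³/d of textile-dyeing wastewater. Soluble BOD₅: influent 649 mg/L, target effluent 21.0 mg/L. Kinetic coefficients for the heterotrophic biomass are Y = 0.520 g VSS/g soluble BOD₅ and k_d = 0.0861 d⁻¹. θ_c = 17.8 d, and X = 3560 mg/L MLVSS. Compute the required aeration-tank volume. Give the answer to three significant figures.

V ≈ 404 m³

From the SRT design equation V = Y Q (S₀−S) θ_c / [X (1 + k_d θ_c)] = 0.520 × 626 × (649 − 21.0) × 17.8 / [3560 × (1 + 0.0861 × 17.8)] = 3.64×10^6 / 9016 = 403.6 m³.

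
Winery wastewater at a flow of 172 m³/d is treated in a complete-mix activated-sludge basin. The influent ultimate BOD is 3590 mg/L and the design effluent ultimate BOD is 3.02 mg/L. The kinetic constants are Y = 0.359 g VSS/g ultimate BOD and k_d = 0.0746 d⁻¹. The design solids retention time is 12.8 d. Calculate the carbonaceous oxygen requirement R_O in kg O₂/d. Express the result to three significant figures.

The observed yield is Y_obs = Y/(1 + k_d·θ_c) = 0.359 / (1 + 0.0746 × 12.8) = 0.359 / 1.955 = 0.1836 g VSS per g ultimate BOD removed.
ΔS = 3590 − 3.02 = 3587 mg/L, so the substrate removal rate is 172 × 3587/1000 = 617.0 kg ultimate BOD/d.
P_X = Y_obs·Q·(S₀ − S) = 0.1836 × 617.0 = 113.3 kg VSS/d.
R_O = Q·(S₀ − S) − 1.42·P_X = 617.0 − 1.42 × 113.3 = 456.1 kg O₂/d.

R_O ≈ 456 kg O₂/d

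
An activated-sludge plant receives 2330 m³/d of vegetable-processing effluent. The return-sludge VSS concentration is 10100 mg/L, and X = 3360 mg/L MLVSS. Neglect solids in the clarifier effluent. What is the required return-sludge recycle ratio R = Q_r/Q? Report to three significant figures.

Solids balance on the clarifier gives (1+R)X = R·X_r, so R = X/(X_r − X) = 3360 / (10100 − 3360) = 0.4985.

R ≈ 0.499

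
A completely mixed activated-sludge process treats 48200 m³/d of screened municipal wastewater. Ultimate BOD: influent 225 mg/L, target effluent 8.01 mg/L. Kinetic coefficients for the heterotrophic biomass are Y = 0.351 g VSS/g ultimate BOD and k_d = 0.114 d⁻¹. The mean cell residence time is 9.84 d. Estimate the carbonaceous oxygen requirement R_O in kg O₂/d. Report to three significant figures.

Y_obs = Y / (1 + k_d θ_c) = 0.351 / (1 + 0.114 × 9.84) = 0.351 / 2.122 = 0.1654.
Mass of ultimate BOD removed per day: Q(S₀ − S) = 48200 × 217.0 g/m³ = 10459 kg/d.
Net sludge production P_X = 0.1654 × 10459 = 1730 kg VSS/d.
Carbonaceous O₂ demand = substrate oxidised − cell-mass equivalent = 10459 − 1.42 × 1730 = 8002 kg O₂/d.

R_O ≈ 8000 kg O₂/d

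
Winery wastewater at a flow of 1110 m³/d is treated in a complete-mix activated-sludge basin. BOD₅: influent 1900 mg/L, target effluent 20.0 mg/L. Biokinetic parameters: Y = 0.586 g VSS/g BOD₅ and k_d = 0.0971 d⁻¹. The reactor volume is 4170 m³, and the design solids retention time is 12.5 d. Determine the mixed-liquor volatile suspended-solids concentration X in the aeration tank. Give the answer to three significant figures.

X ≈ 1660 mg/L

Solving the biomass balance for X: X = Y Q (S₀−S) θ_c / [V (1+k_d θ_c)] = 0.586 × 1110 × (1900 − 20.0) × 12.5 / [4170 × (1 + 0.0971 × 12.5)] = 1656 mg/L.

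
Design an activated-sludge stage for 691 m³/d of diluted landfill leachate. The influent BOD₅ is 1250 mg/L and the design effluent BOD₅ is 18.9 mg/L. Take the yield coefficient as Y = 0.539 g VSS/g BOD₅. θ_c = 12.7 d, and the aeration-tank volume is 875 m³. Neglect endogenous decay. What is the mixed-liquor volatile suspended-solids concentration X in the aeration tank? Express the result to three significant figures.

X ≈ 6660 mg/L

X = Y·Q·ΔS·θ_c / V = 0.539 × 691 × (1250 − 18.9) × 12.7 / 875 = 6655 mg/L.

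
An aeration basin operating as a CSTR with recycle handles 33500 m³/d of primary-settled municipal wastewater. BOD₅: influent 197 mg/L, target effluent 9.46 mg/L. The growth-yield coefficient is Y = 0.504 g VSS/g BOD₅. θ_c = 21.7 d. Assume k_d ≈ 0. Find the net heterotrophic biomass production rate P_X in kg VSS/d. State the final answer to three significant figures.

P_X ≈ 3170 kg VSS/d

Since k_d ≈ 0, Y_obs = Y = 0.504 g VSS/g BOD₅.
Substrate removed = Q·(S₀ − S) = 33500 m³/d × (197 − 9.46) g/m³ = 6.28×10^6 g/d = 6283 kg/d.
Biomass produced: P_X = Y_obs·Q·ΔS = 0.5040 × 6283 ≈ 3166 kg VSS/d.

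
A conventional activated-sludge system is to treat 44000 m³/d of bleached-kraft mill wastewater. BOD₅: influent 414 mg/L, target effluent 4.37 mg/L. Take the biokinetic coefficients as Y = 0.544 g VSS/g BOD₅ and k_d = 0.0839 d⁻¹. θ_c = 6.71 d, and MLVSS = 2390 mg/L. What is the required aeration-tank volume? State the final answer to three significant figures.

Rearranging the biomass balance for a CMAS with decay, V = Y·Q·ΔS·θ_c / [X·(1+k_d θ_c)] = 0.544 × 44000 × (414 − 4.37) × 6.71 / [2390 × (1 + 0.0839 × 6.71)] = 6.58×10^7 / 3735 = 17612 m³.

V ≈ 17600 m³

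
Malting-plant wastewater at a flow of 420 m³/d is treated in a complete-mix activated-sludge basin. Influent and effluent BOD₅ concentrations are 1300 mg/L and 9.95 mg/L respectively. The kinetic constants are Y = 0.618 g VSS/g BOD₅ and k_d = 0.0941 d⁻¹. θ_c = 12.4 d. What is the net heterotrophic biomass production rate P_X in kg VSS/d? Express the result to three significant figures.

P_X ≈ 155 kg VSS/d

Correct the yield for decay: Y_obs = Y/(1 + k_d θ_c) = 0.618 / (1 + 0.0941 × 12.4) = 0.618 / 2.167 = 0.2852.
ΔS = 1300 − 9.95 = 1290 mg/L, so the substrate removal rate is 420 × 1290/1000 = 541.8 kg BOD₅/d.
Biomass produced: P_X = Y_obs·Q·ΔS = 0.2852 × 541.8 ≈ 154.5 kg VSS/d.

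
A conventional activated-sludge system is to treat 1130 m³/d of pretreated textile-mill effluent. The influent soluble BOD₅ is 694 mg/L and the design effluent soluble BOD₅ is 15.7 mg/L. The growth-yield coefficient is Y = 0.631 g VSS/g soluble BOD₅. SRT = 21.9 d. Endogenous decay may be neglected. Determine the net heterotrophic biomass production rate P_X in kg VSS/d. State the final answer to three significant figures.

P_X ≈ 484 kg VSS/d

No decay correction is needed, so Y_obs = Y = 0.631.
Mass of soluble BOD₅ removed per day: Q(S₀ − S) = 1130 × 678.3 g/m³ = 766.5 kg/d.
So the net sludge growth is P_X = 0.6310 × 766.5 = 483.6 kg VSS/d.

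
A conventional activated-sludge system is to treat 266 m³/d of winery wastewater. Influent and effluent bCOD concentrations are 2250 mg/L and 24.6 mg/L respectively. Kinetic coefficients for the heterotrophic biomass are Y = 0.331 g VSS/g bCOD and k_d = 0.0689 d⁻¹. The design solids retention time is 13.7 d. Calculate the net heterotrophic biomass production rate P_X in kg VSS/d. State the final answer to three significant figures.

P_X ≈ 101 kg VSS/d

The observed yield is Y_obs = Y/(1 + k_d·θ_c) = 0.331 / (1 + 0.0689 × 13.7) = 0.331 / 1.944 = 0.1703 g VSS per g bCOD removed.
Q·(S₀ − S) = 266 × (2250 − 24.6) × 10⁻³ = 592.0 kg/d removed.
Net biomass production P_X = Y_obs × Q·(S₀ − S) = 0.1703 × 592.0 = 100.8 kg VSS/d.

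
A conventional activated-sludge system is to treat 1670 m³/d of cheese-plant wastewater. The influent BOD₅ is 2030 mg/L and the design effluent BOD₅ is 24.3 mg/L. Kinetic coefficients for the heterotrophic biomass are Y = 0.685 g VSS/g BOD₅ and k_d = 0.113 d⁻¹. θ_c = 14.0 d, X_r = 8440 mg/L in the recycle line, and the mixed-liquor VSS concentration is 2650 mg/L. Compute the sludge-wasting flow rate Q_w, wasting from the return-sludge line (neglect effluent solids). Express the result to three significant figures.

Q_w ≈ 105 m³/d

From the SRT design equation V = Y Q (S₀−S) θ_c / [X (1 + k_d θ_c)] = 0.685 × 1670 × (2030 − 24.3) × 14.0 / [2650 × (1 + 0.113 × 14.0)] = 3.21×10^7 / 6842 = 4695 m³.
Q_w = (V·X)/(θ_c X_r) = 4695 × 2650 / (14.0 × 8440) = 105.3 m³/d.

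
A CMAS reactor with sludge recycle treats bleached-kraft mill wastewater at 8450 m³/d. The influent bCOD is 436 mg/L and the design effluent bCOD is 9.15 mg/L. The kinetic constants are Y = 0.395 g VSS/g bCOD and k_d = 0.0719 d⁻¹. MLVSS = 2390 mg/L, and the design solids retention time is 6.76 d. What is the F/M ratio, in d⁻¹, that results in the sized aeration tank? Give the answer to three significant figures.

Steady-state biomass mass balance: V·X·(1 + k_d·θ_c) = Y·Q·(S₀ − S)·θ_c, so V = 0.395 × 8450 × (436 − 9.15) × 6.76 / [2390 × (1 + 0.0719 × 6.76)] = 9.63×10^6 / 3552 = 2712 m³.
F/M = applied load / biomass = Q·S₀/(V·X) = 8450 × 436 / (2712 × 2390) = 0.5685 d⁻¹.

F/M ≈ 0.568 d⁻¹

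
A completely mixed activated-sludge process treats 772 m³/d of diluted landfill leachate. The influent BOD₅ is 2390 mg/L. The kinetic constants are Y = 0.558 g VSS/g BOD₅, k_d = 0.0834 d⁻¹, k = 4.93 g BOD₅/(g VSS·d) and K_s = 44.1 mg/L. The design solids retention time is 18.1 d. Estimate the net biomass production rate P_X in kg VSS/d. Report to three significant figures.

From the Monod/SRT balance for a CMAS, S = K_s·(1+k_d θ_c)/[θ_c·(Y k − k_d) − 1] = 44.1 × (1 + 0.0834 × 18.1) / [18.1 × (0.558 × 4.93 − 0.0834) − 1] = 110.7 / 47.28 = 2.341 mg/L.
Correct the yield for decay: Y_obs = Y/(1 + k_d θ_c) = 0.558 / (1 + 0.0834 × 18.1) = 0.558 / 2.510 = 0.2224.
Q·(S₀ − S) = 772 × (2390 − 2.34) × 10⁻³ = 1843 kg/d removed.
Net biomass production P_X = Y_obs × Q·(S₀ − S) = 0.2224 × 1843 = 409.9 kg VSS/d.

P_X ≈ 410 kg VSS/d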